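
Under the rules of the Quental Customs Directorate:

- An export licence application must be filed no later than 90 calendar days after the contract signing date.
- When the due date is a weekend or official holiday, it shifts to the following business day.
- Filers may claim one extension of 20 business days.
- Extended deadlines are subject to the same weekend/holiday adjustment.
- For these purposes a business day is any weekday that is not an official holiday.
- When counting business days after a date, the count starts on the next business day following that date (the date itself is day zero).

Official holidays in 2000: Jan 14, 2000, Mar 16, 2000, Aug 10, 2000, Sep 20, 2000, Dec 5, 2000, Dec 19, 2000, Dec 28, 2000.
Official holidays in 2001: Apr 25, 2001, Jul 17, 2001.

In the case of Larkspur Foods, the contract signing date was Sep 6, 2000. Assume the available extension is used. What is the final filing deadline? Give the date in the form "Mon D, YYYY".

Jan 5, 2001

Adding 90 calendar days to Sep 6, 2000 gives Dec 5, 2000.
Dec 5, 2000 falls on a listed holiday. Rolling to the next business day gives Dec 6, 2000, a Wednesday.
Counting 20 further business days from Dec 6, 2000 reaches Jan 5, 2001.
Jan 5, 2001 is a Friday and not a listed holiday, so it stands.
The final due date is Jan 5, 2001.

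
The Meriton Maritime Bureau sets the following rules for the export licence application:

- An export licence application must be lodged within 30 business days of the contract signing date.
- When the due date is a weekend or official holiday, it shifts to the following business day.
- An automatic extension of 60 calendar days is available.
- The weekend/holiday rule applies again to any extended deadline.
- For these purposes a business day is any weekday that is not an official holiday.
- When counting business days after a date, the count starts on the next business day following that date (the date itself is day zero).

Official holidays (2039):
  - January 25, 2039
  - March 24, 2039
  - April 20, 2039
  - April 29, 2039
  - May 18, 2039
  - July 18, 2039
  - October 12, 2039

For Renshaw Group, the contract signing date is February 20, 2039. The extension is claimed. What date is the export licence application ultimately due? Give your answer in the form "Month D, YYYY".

June 3, 2039

Counting 30 business days after February 20, 2039 (skipping weekends and listed holidays) reaches April 4, 2039.
April 4, 2039 is a Monday and not a listed holiday, so it stands.
With the 60-day extension, April 4, 2039 becomes June 3, 2039.
Since June 3, 2039 is a Friday and not a holiday, the date is unchanged.
Deadline: June 3, 2039.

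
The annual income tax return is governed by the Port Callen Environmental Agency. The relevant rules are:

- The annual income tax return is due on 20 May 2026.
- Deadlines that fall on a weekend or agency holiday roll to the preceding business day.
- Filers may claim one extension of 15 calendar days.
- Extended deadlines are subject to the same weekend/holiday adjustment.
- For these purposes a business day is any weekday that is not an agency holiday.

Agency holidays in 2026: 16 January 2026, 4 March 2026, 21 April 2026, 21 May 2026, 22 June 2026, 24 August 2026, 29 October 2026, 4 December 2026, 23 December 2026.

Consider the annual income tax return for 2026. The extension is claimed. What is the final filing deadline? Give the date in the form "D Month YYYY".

4 June 2026

The stated deadline is 20 May 2026.
20 May 2026 falls on a Wednesday, which is a business day, so no adjustment is needed.
The 15-calendar-day extension moves the deadline from 20 May 2026 to 4 June 2026.
Since 4 June 2026 is a Thursday and not a holiday, the date is unchanged.
The final due date is 4 June 2026.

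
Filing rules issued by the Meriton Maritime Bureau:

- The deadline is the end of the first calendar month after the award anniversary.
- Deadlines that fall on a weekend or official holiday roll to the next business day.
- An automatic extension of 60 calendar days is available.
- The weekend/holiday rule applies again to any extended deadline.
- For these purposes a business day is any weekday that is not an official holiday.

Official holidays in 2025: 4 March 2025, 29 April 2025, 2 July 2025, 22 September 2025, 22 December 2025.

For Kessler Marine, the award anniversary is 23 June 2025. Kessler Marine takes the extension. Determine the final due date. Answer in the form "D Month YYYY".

29 September 2025

The first month after 23 June 2025 is July 2025, whose last day is 31 July 2025.
31 July 2025 (Thursday) is already a business day.
The 60-calendar-day extension moves the deadline from 31 July 2025 to 29 September 2025.
Since 29 September 2025 is a Monday and not a holiday, the date is unchanged.
Final deadline: 29 September 2025.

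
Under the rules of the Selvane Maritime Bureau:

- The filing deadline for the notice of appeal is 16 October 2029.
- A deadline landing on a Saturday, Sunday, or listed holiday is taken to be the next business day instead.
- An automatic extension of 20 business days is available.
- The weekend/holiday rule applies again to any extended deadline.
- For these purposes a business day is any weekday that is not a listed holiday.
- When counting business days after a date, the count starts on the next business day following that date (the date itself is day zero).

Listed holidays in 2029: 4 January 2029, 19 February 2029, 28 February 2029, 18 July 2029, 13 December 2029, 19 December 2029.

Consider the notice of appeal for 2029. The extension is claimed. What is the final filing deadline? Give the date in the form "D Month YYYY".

The statutory due date is 16 October 2029.
16 October 2029 (Tuesday) is already a business day.
Applying the 20-business-day extension: 20 business days after 16 October 2029 is 13 November 2029.
13 November 2029 falls on a Tuesday, which is a business day, so no adjustment is needed.
Final deadline: 13 November 2029.

13 November 2029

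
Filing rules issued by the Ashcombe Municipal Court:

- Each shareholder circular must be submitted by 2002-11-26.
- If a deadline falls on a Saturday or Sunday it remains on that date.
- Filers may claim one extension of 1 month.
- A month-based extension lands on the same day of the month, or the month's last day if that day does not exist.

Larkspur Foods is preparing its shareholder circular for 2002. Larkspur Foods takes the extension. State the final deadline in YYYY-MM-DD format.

The statutory due date is 2002-11-26.
2002-11-26 falls on a Tuesday. The rules make no weekend/holiday allowance, so it remains 2002-11-26.
Applying the 1 month extension: 1 month after 2002-11-26 is 2002-12-26.
2002-12-26 falls on a Thursday. The rules make no weekend/holiday allowance, so it remains 2002-12-26.
Deadline: 2002-12-26.

2002-12-26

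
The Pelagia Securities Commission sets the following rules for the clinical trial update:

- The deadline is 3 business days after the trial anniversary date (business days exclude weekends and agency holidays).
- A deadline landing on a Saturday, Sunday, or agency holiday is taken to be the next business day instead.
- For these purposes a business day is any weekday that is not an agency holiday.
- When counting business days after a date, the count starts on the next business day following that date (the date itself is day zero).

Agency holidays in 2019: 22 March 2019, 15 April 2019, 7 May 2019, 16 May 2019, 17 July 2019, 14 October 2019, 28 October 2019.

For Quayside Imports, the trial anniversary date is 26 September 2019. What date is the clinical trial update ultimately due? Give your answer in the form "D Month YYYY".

1 October 2019

3 business days after 26 September 2019, excluding weekends and holidays, is 1 October 2019.
1 October 2019 (Tuesday) is already a business day.
Final deadline: 1 October 2019.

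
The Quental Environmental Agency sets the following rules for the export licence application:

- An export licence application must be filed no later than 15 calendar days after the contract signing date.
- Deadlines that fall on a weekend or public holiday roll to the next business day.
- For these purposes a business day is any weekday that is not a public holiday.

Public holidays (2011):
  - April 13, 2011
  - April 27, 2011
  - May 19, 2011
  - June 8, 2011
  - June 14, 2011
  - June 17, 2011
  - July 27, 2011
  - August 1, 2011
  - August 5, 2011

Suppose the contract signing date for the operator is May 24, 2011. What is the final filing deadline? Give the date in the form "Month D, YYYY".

June 9, 2011

Trigger date May 24, 2011 + 15 calendar days = June 8, 2011.
June 8, 2011 is a listed holiday; the next business day is June 9, 2011 (Thursday).
Deadline: June 9, 2011.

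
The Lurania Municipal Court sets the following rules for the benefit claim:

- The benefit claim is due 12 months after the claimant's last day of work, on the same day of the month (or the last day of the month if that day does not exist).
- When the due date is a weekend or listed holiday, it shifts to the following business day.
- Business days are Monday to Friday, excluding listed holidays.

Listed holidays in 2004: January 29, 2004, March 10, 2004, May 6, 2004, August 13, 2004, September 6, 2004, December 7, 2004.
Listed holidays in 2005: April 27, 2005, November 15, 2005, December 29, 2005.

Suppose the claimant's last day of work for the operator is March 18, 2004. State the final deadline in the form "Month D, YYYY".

Moving 12 months forward from March 18, 2004 on the corresponding day gives March 18, 2005.
March 18, 2005 (Friday) is already a business day.
Final deadline: March 18, 2005.

March 18, 2005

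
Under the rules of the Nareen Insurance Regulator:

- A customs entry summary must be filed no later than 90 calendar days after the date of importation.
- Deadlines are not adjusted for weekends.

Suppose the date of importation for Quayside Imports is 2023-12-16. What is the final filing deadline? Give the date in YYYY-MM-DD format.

Trigger date 2023-12-16 + 90 calendar days = 2024-03-15.
2024-03-15 falls on a Friday. The rules make no weekend/holiday allowance, so it remains 2024-03-15.
The final due date is 2024-03-15.

2024-03-15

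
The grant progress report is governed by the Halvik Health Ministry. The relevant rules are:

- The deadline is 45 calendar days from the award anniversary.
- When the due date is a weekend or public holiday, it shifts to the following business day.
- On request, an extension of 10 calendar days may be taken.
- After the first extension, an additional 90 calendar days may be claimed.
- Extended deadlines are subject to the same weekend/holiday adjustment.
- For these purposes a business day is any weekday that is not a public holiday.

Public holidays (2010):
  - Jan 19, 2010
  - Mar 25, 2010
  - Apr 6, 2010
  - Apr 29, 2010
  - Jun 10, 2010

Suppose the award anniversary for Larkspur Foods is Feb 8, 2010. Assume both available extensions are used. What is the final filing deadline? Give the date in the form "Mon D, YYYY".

Jul 5, 2010

45 calendar days after Feb 8, 2010 is Mar 25, 2010.
Mar 25, 2010 falls on a listed holiday. Rolling to the next business day gives Mar 26, 2010, a Friday.
Applying the 10-calendar-day extension: Mar 26, 2010 + 10 days = Apr 5, 2010.
Apr 5, 2010 (Monday) is already a business day.
Add the 90 calendar-day extension to Apr 5, 2010: Jul 4, 2010.
Jul 4, 2010 is a Sunday; the next business day is Jul 5, 2010 (Monday).
The final due date is Jul 5, 2010.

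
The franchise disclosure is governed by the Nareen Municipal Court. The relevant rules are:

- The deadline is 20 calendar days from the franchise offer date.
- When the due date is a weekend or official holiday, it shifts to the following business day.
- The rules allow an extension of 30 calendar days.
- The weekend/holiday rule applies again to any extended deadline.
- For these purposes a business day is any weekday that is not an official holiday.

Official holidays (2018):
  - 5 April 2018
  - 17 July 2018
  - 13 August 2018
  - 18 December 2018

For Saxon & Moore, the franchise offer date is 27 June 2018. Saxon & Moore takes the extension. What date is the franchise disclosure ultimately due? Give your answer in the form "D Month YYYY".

Trigger date 27 June 2018 + 20 calendar days = 17 July 2018.
17 July 2018 falls on a listed holiday. Rolling to the next business day gives 18 July 2018, a Wednesday.
Applying the 30-calendar-day extension: 18 July 2018 + 30 days = 17 August 2018.
17 August 2018 (Friday) is already a business day.
The final due date is 17 August 2018.

17 August 2018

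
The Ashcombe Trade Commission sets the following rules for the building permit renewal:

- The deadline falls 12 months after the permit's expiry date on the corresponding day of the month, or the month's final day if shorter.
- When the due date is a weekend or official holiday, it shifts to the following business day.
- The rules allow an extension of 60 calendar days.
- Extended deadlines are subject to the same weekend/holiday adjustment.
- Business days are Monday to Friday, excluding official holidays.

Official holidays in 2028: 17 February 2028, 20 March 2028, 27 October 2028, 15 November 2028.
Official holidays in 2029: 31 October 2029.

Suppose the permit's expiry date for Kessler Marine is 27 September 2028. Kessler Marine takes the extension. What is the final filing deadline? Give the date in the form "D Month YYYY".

12 months after 27 September 2028, on the same day of the month, is 27 September 2029.
27 September 2029 falls on a Thursday, which is a business day, so no adjustment is needed.
With the 60-day extension, 27 September 2029 becomes 26 November 2029.
26 November 2029 falls on a Monday, which is a business day, so no adjustment is needed.
The final due date is 26 November 2029.

26 November 2029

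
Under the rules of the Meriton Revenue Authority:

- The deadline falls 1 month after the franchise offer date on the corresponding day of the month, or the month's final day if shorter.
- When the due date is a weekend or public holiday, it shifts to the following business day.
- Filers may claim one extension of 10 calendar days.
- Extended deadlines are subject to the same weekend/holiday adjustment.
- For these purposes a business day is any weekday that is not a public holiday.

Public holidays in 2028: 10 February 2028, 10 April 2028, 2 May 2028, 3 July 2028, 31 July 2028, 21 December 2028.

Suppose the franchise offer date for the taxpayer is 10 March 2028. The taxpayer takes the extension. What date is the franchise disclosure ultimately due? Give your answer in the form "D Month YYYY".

1 month from 10 March 2028 is 10 April 2028.
10 April 2028 is a listed holiday, so it moves to the next business day, 11 April 2028 (Tuesday).
With the 10-day extension, 11 April 2028 becomes 21 April 2028.
21 April 2028 (Friday) is already a business day.
Deadline: 21 April 2028.

21 April 2028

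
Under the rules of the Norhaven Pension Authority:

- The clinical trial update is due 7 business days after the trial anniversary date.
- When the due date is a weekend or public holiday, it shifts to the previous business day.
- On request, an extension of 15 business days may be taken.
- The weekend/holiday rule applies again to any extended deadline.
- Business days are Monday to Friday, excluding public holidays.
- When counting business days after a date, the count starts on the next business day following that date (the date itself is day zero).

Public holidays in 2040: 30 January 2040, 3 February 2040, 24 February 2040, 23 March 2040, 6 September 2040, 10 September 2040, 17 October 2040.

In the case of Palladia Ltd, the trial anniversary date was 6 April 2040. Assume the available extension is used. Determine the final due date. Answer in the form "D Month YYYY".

Counting 7 business days after 6 April 2040 (skipping weekends and listed holidays) reaches 17 April 2040.
17 April 2040 falls on a Tuesday, which is a business day, so no adjustment is needed.
The 15-business-day extension runs from 17 April 2040 to 8 May 2040.
8 May 2040 is a Tuesday and not a listed holiday, so it stands.
The final due date is 8 May 2040.

8 May 2040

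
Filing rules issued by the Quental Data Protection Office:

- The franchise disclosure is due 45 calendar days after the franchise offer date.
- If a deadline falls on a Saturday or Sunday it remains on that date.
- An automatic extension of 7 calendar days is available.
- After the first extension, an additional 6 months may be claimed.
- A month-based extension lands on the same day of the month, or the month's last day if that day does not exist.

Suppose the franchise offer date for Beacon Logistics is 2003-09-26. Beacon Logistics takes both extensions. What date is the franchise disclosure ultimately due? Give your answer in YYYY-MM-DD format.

Adding 45 calendar days to 2003-09-26 gives 2003-11-10.
2003-11-10 is a Monday; no weekend or holiday adjustment applies.
With the 7-day extension, 2003-11-10 becomes 2003-11-17.
No adjustment is made for weekends or holidays, so 2003-11-17 stands.
Applying the 6 months extension: 6 months after 2003-11-17 is 2004-05-17.
2004-05-17 falls on a Monday. The rules make no weekend/holiday allowance, so it remains 2004-05-17.
So the filing is due 2004-05-17.

2004-05-17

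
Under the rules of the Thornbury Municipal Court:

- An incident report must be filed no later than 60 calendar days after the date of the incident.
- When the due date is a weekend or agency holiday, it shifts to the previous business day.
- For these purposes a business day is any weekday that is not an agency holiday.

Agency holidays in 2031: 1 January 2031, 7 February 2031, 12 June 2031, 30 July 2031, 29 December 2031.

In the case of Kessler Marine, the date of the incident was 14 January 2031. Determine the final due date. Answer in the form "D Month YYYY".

Trigger date 14 January 2031 + 60 calendar days = 15 March 2031.
15 March 2031 falls on a Saturday. Rolling to the preceding business day gives 14 March 2031, a Friday.
So the filing is due 14 March 2031.

14 March 2031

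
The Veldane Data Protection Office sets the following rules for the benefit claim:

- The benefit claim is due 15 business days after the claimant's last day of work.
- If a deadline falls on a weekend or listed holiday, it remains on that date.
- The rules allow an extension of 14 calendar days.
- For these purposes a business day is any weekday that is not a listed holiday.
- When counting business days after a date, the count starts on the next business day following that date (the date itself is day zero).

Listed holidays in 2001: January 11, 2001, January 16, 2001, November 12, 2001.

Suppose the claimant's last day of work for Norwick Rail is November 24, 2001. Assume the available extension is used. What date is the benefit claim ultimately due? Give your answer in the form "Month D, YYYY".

Starting the day after November 24, 2001 and counting 15 business days lands on December 14, 2001.
December 14, 2001 falls on a Friday. The rules make no weekend/holiday allowance, so it remains December 14, 2001.
The 14-calendar-day extension moves the deadline from December 14, 2001 to December 28, 2001.
No adjustment is made for weekends or holidays, so December 28, 2001 stands.
So the filing is due December 28, 2001.

December 28, 2001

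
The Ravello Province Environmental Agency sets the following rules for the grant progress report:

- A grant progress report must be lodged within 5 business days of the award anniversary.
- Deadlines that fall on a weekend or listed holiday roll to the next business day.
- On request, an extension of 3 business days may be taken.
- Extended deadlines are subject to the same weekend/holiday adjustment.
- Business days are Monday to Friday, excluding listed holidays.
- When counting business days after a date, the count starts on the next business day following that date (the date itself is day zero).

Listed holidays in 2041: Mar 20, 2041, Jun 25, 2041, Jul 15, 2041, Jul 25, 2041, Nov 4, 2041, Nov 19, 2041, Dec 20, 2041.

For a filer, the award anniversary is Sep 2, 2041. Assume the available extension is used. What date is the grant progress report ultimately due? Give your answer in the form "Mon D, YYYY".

5 business days after Sep 2, 2041, excluding weekends and holidays, is Sep 9, 2041.
Sep 9, 2041 falls on a Monday, which is a business day, so no adjustment is needed.
Counting 3 further business days from Sep 9, 2041 reaches Sep 12, 2041.
Since Sep 12, 2041 is a Thursday and not a holiday, the date is unchanged.
So the filing is due Sep 12, 2041.

Sep 12, 2041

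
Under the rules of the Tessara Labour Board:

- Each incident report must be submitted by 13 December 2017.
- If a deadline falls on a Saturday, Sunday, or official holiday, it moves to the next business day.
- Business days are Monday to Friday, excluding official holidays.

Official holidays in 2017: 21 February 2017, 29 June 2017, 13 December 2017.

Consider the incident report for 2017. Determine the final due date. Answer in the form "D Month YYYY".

Start from the fixed due date, 13 December 2017.
Because 13 December 2017 is a listed holiday, the deadline becomes 14 December 2017 (Thursday).
Deadline: 14 December 2017.

14 December 2017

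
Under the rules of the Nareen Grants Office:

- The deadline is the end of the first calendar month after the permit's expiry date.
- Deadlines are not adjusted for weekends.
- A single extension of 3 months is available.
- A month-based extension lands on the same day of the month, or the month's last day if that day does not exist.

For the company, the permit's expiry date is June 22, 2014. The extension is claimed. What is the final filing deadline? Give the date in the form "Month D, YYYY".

1 month after June 22, 2014 is July 2014; that month ends on July 31, 2014.
July 31, 2014 is a Thursday; no weekend or holiday adjustment applies.
Applying the 3 months extension: 3 months after July 31, 2014 is October 31, 2014.
October 31, 2014 is a Friday; no weekend or holiday adjustment applies.
So the filing is due October 31, 2014.

October 31, 2014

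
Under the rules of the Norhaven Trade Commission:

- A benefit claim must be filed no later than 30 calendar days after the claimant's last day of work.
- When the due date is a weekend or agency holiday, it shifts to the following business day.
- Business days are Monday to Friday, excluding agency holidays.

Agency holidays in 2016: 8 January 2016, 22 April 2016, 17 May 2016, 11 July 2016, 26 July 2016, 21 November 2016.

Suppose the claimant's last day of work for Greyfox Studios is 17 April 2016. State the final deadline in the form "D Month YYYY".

Trigger date 17 April 2016 + 30 calendar days = 17 May 2016.
17 May 2016 is a listed holiday; the next business day is 18 May 2016 (Wednesday).
Deadline: 18 May 2016.

18 May 2016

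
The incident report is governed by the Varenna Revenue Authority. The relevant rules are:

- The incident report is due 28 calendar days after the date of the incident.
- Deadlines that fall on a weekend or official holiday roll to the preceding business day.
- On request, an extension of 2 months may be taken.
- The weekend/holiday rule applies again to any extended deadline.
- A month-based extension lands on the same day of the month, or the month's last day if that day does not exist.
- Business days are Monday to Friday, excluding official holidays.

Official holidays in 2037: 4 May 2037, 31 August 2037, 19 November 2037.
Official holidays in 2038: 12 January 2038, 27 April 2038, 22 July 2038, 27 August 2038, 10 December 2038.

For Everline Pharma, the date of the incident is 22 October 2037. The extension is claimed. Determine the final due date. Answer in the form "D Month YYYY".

18 January 2038

From 22 October 2037, 28 calendar days later is 19 November 2037.
Because 19 November 2037 is a listed holiday, the deadline becomes 18 November 2037 (Wednesday).
Add 2 months to 18 November 2037: 18 January 2038.
18 January 2038 falls on a Monday, which is a business day, so no adjustment is needed.
Deadline: 18 January 2038.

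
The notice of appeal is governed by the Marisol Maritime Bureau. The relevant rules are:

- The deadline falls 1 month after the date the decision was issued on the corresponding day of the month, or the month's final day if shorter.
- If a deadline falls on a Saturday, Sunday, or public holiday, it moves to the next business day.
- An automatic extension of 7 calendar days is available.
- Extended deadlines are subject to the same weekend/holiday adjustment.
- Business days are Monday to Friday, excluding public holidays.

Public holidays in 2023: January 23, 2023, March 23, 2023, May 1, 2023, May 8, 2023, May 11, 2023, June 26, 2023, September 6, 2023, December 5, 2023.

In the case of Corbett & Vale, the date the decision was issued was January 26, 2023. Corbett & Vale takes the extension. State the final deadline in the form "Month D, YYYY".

Moving 1 month forward from January 26, 2023 on the corresponding day gives February 26, 2023.
Because February 26, 2023 is a Sunday, the deadline becomes February 27, 2023 (Monday).
With the 7-day extension, February 27, 2023 becomes March 6, 2023.
March 6, 2023 falls on a Monday, which is a business day, so no adjustment is needed.
The final due date is March 6, 2023.

March 6, 2023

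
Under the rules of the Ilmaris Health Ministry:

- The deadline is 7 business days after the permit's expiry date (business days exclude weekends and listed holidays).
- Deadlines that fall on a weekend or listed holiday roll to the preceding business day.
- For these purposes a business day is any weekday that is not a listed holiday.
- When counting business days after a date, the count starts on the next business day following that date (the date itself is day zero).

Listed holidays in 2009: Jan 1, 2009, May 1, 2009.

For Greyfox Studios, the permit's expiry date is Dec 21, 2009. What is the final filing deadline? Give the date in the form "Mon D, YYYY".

Dec 30, 2009

Counting 7 business days after Dec 21, 2009 (skipping weekends and listed holidays) reaches Dec 30, 2009.
Dec 30, 2009 is a Wednesday and not a listed holiday, so it stands.
The final due date is Dec 30, 2009.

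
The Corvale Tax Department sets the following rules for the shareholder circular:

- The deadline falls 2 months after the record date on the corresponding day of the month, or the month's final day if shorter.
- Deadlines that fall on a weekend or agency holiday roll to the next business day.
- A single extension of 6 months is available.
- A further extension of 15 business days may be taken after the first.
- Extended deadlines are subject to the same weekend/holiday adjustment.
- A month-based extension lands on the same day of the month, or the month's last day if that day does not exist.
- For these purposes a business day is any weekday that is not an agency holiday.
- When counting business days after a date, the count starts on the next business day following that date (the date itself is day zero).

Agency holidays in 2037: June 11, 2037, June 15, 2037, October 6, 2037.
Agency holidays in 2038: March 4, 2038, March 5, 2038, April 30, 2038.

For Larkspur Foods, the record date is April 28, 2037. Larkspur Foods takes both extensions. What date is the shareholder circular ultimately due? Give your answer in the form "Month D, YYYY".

2 months from April 28, 2037 is June 28, 2037.
June 28, 2037 is a Sunday, so it moves to the next business day, June 29, 2037 (Monday).
Applying the 6 months extension: 6 months after June 29, 2037 is December 29, 2037.
December 29, 2037 falls on a Tuesday, which is a business day, so no adjustment is needed.
Counting 15 further business days from December 29, 2037 reaches January 19, 2038.
Since January 19, 2038 is a Tuesday and not a holiday, the date is unchanged.
So the filing is due January 19, 2038.

January 19, 2038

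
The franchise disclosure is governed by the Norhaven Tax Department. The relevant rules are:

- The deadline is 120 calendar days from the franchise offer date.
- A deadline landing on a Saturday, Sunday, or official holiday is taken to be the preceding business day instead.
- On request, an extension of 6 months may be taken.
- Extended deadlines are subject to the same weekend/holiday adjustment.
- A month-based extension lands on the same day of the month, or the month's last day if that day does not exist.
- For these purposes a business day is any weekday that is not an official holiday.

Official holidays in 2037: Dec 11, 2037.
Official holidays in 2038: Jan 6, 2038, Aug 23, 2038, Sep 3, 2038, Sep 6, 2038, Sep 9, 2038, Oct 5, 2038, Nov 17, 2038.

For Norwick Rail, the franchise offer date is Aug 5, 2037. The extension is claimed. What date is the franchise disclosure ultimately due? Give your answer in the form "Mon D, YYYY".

Jun 3, 2038

From Aug 5, 2037, 120 calendar days later is Dec 3, 2037.
Dec 3, 2037 (Thursday) is already a business day.
Applying the 6 months extension: 6 months after Dec 3, 2037 is Jun 3, 2038.
Jun 3, 2038 is a Thursday and not a listed holiday, so it stands.
Deadline: Jun 3, 2038.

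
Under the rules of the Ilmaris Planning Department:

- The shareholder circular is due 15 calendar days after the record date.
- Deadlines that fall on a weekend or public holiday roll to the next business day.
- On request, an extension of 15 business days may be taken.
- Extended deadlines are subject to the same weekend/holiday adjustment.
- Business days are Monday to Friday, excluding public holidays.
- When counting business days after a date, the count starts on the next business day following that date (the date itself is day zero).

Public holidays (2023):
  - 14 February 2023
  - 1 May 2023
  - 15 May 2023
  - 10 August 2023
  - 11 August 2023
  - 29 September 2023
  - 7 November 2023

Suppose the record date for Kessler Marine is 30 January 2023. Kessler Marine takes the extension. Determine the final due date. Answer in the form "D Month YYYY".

8 March 2023

Adding 15 calendar days to 30 January 2023 gives 14 February 2023.
14 February 2023 is a listed holiday, so it moves to the next business day, 15 February 2023 (Wednesday).
Counting 15 further business days from 15 February 2023 reaches 8 March 2023.
8 March 2023 (Wednesday) is already a business day.
Final deadline: 8 March 2023.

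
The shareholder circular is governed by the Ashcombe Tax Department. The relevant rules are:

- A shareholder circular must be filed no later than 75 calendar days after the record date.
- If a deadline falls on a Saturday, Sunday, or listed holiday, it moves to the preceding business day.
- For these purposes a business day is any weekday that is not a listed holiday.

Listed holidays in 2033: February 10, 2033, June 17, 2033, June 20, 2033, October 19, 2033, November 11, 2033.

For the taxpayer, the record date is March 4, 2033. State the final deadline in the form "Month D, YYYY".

Trigger date March 4, 2033 + 75 calendar days = May 18, 2033.
May 18, 2033 (Wednesday) is already a business day.
So the filing is due May 18, 2033.

May 18, 2033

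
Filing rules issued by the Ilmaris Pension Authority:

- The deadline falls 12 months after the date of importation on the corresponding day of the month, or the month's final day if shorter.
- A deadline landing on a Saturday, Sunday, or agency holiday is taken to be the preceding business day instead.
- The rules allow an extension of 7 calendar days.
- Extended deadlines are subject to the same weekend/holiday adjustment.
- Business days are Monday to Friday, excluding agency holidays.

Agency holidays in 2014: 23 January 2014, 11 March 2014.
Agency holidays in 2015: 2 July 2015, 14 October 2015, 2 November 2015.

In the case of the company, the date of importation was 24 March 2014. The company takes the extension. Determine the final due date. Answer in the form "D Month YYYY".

Moving 12 months forward from 24 March 2014 on the corresponding day gives 24 March 2015.
24 March 2015 is a Tuesday and not a listed holiday, so it stands.
The 7-calendar-day extension moves the deadline from 24 March 2015 to 31 March 2015.
31 March 2015 is a Tuesday and not a listed holiday, so it stands.
Final deadline: 31 March 2015.

31 March 2015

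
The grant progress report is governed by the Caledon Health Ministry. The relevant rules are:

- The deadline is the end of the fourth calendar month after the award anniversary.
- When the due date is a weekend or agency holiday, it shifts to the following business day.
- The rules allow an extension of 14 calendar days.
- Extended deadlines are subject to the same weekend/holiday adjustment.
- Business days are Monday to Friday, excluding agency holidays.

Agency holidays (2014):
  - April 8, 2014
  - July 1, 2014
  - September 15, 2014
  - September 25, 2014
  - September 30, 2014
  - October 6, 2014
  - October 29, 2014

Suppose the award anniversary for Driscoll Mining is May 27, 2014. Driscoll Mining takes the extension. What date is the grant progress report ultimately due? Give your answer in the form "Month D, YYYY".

4 months after May 27, 2014 falls in September 2014; the last day of that month is September 30, 2014.
September 30, 2014 falls on a listed holiday. Rolling to the next business day gives October 1, 2014, a Wednesday.
The 14-calendar-day extension moves the deadline from October 1, 2014 to October 15, 2014.
October 15, 2014 falls on a Wednesday, which is a business day, so no adjustment is needed.
Final deadline: October 15, 2014.

October 15, 2014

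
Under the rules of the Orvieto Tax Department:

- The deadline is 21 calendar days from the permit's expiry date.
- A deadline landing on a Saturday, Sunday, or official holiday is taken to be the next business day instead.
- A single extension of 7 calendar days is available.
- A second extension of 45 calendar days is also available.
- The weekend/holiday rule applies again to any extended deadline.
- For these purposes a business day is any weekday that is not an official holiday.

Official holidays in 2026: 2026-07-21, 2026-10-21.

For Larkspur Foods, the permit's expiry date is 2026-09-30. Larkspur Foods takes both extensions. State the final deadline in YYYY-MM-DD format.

2026-12-14

Adding 21 calendar days to 2026-09-30 gives 2026-10-21.
2026-10-21 is a listed holiday, so it moves to the next business day, 2026-10-22 (Thursday).
The 7-calendar-day extension moves the deadline from 2026-10-22 to 2026-10-29.
2026-10-29 falls on a Thursday, which is a business day, so no adjustment is needed.
Add the 45 calendar-day extension to 2026-10-29: 2026-12-13.
Because 2026-12-13 is a Sunday, the deadline becomes 2026-12-14 (Monday).
Deadline: 2026-12-14.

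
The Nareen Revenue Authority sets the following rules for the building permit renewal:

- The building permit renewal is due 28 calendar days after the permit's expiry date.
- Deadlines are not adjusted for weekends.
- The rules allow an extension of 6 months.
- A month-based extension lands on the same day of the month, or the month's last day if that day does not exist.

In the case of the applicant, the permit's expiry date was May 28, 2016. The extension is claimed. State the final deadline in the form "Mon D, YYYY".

Trigger date May 28, 2016 + 28 calendar days = Jun 25, 2016.
Jun 25, 2016 falls on a Saturday. The rules make no weekend/holiday allowance, so it remains Jun 25, 2016.
The 6 months extension carries Jun 25, 2016 to Dec 25, 2016.
Dec 25, 2016 falls on a Sunday. The rules make no weekend/holiday allowance, so it remains Dec 25, 2016.
Final deadline: Dec 25, 2016.

Dec 25, 2016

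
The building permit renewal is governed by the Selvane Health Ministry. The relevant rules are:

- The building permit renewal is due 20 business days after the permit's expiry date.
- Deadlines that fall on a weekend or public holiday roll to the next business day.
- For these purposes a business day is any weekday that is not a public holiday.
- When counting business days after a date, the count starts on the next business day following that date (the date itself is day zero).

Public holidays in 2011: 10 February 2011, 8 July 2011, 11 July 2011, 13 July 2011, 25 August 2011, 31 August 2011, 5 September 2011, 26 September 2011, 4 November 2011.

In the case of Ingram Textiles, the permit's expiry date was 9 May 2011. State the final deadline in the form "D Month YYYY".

6 June 2011

Starting the day after 9 May 2011 and counting 20 business days lands on 6 June 2011.
6 June 2011 is a Monday and not a listed holiday, so it stands.
The final due date is 6 June 2011.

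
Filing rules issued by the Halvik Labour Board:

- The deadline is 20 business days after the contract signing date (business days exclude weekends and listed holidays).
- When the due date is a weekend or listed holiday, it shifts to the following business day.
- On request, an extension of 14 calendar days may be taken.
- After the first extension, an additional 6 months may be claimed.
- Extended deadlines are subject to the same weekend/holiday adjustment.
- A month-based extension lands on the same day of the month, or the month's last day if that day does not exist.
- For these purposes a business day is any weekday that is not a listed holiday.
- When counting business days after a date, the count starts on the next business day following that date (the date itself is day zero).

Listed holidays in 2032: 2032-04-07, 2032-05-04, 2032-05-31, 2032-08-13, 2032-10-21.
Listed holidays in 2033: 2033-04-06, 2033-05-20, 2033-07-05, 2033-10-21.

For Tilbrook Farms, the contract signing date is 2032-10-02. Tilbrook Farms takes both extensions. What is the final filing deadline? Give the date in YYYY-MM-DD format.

2033-05-16

Counting 20 business days after 2032-10-02 (skipping weekends and listed holidays) reaches 2032-11-01.
2032-11-01 is a Monday and not a listed holiday, so it stands.
Applying the 14-calendar-day extension: 2032-11-01 + 14 days = 2032-11-15.
Since 2032-11-15 is a Monday and not a holiday, the date is unchanged.
Applying the 6 months extension: 6 months after 2032-11-15 is 2033-05-15.
2033-05-15 falls on a Sunday. Rolling to the next business day gives 2033-05-16, a Monday.
Deadline: 2033-05-16.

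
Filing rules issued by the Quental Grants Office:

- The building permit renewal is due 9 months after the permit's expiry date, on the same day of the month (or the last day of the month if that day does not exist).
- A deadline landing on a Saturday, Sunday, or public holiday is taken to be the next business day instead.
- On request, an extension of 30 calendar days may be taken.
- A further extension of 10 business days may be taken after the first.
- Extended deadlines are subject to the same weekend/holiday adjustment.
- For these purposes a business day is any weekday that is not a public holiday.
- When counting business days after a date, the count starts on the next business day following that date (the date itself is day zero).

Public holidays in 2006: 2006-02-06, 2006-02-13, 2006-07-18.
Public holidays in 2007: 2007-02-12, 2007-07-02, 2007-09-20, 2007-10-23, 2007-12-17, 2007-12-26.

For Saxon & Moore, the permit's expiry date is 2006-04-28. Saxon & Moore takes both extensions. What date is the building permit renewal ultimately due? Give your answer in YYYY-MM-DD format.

2007-03-14

9 months after 2006-04-28, on the same day of the month, is 2007-01-28.
Because 2007-01-28 is a Sunday, the deadline becomes 2007-01-29 (Monday).
With the 30-day extension, 2007-01-29 becomes 2007-02-28.
2007-02-28 falls on a Wednesday, which is a business day, so no adjustment is needed.
Applying the 10-business-day extension: 10 business days after 2007-02-28 is 2007-03-14.
2007-03-14 (Wednesday) is already a business day.
Deadline: 2007-03-14.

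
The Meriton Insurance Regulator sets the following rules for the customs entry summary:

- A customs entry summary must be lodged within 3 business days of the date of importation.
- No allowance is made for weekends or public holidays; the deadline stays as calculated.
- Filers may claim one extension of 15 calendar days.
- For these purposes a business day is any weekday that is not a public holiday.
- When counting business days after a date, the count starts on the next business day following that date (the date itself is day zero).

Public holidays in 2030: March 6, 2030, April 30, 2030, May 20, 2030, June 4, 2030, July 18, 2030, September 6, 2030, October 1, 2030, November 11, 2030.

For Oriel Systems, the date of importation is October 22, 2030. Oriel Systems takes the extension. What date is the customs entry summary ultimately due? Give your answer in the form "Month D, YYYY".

3 business days after October 22, 2030, excluding weekends and holidays, is October 25, 2030.
October 25, 2030 is a Friday; no weekend or holiday adjustment applies.
Add the 15 calendar-day extension to October 25, 2030: November 9, 2030.
No adjustment is made for weekends or holidays, so November 9, 2030 stands.
Final deadline: November 9, 2030.

November 9, 2030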